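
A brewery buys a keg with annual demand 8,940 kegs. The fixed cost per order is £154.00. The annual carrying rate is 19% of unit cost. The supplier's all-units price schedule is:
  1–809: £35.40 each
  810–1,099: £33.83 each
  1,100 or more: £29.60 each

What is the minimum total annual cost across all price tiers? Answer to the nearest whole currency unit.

Holding cost per unit per year at price C is H = 0.19·C.
Candidates are each tier's EOQ (if it falls in that tier) and each price-break quantity.
EOQ at £35.40 = 639.8 (feasible in tier 1): TC = 8,940×£35.40 + (8,940/639.8)×154 + (639.8/2)×0.19×£35.40 = £320,779.51.
EOQ at £33.83 = 654.5 < 810, so use break Q=810: TC = 8,940×£33.83 + (8,940/810.0)×154 + (810.0/2)×0.19×£33.83 = £306,743.12.
EOQ at £29.60 = 699.7 < 1100, so use break Q=1100: TC = 8,940×£29.60 + (8,940/1100.0)×154 + (1100.0/2)×0.19×£29.60 = £268,968.80.
Lowest total cost among the candidates is at Q = 1100.0.

TC* ≈ £268,969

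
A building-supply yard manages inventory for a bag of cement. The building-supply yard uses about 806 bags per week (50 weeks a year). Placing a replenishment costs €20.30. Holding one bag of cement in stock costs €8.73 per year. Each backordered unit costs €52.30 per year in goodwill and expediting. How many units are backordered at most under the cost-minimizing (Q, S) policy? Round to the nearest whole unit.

Annual demand D = 806 × 50 = 40,300.
With planned backorders, Q* = √(2DS/H) · √((H+B)/B).
√(2DS/H) = √(2 × 40,300 × 20.3 / 8.73) = 432.921.
√((H+B)/B) = √((8.73+52.3)/52.3) = 1.0802.
Q* ≈ 467.659.
S* = Q* · H/(H+B) = 467.659 × 8.73/61.03 ≈ 66.896.

S* ≈ 67 bags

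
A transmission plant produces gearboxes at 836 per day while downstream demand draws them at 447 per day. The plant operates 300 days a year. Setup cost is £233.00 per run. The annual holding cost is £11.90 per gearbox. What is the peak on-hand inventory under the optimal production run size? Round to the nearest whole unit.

I_max ≈ 1,563 gearboxes

Annual demand D = 447 × 300 = 134,100.
Production build-up factor (1 − d/p) = 1 − 447/836 = 0.4653.
Q* = √(2DS / (H(1 − d/p))) = √(2 × 134,100 × 233 / (11.9 × 0.4653)).
= √(62,490,600 / 5.5372) ≈ 3359.404.
Maximum inventory = Q*(1 − d/p) = 3359.404 × 0.4653 ≈ 1563.168.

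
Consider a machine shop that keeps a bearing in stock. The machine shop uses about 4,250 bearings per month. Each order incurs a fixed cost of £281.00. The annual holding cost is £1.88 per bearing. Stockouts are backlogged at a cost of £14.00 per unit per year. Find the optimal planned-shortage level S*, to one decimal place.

Annual demand D = 4,250 × 12 = 51,000.
With planned backorders, Q* = √(2DS/H) · √((H+B)/B).
√(2DS/H) = √(2 × 51,000 × 281 / 1.88) = 3904.580.
√((H+B)/B) = √((1.88+14)/14) = 1.0650.
Q* ≈ 4158.489.
S* = Q* · H/(H+B) = 4158.489 × 1.88/15.88 ≈ 492.315.

S* ≈ 492.3 bearings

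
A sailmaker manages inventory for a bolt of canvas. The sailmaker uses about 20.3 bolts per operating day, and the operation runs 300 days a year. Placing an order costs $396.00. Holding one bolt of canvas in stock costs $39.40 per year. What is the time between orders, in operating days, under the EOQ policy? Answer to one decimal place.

T ≈ 17.2 days

Annual demand D = 20.3 × 300 = 6,090.
EOQ = √(2DS/H) = √(2 × 6,090 × 396 / 39.4) ≈ 349.88.
Cycle time = Q*/D × 300 = 349.88 / 6,090 × 300 ≈ 17.236 days.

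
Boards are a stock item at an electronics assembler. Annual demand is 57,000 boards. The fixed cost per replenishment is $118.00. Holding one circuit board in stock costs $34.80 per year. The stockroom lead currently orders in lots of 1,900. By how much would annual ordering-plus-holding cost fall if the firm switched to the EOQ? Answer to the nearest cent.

Extra cost ≈ $14,963.70 per year

EOQ = √(2DS/H) = √(2 × 57,000 × 118 / 34.8) ≈ 621.73.
Cost at Q* = (D/Q*)S + (Q*/2)H = √(2DSH) ≈ $21,636.30.
Cost at Q = 1,900: (57,000/1,900)×118 + (1,900/2)×34.8 = $3,540.00 + $33,060.00 = $36,600.00.
Excess = $36,600.00 − $21,636.30 = $14,963.70.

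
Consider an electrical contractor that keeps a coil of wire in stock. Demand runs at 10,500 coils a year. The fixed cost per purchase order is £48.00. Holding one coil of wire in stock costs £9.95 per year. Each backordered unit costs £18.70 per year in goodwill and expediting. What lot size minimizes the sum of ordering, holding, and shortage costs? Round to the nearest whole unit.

Q* ≈ 394 coils

With planned backorders, Q* = √(2DS/H) · √((H+B)/B).
√(2DS/H) = √(2 × 10,500 × 48 / 9.95) = 318.287.
√((H+B)/B) = √((9.95+18.7)/18.7) = 1.2378.
Q* ≈ 393.967.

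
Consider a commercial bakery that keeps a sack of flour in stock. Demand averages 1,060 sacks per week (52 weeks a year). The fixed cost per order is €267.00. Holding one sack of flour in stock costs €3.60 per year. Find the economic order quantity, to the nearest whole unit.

Q* ≈ 2,859 sacks

Annual demand D = 1,060 × 52 = 55,120.
EOQ = √(2DS / H) = √(2 × 55,120 × 267 / 3.6).
= √(29,434,080 / 3.6) = √8,176,133.3333 ≈ 2859.394.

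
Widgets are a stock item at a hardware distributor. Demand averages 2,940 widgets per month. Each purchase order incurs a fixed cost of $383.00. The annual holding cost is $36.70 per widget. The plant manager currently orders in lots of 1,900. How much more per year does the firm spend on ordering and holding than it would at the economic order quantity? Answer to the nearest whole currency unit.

Annual demand D = 2,940 × 12 = 35,280.
EOQ = √(2DS/H) = √(2 × 35,280 × 383 / 36.7) ≈ 858.12.
Cost at Q* = (D/Q*)S + (Q*/2)H = √(2DSH) ≈ $31,492.83.
Cost at Q = 1,900: (35,280/1,900)×383 + (1,900/2)×36.7 = $7,111.71 + $34,865.00 = $41,976.71.
Excess = $41,976.71 − $31,492.83 = $10,483.87.

Extra cost ≈ $10,484 per year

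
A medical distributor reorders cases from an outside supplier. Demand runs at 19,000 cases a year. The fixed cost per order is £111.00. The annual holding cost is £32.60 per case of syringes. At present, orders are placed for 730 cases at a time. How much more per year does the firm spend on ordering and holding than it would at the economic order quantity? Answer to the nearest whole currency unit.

EOQ = √(2DS/H) = √(2 × 19,000 × 111 / 32.6) ≈ 359.70.
Cost at Q* = (D/Q*)S + (Q*/2)H = √(2DSH) ≈ £11,726.33.
Cost at Q = 730: (19,000/730)×111 + (730/2)×32.6 = £2,889.04 + £11,899.00 = £14,788.04.
Excess = £14,788.04 − £11,726.33 = £3,061.71.

Extra cost ≈ £3,062 per year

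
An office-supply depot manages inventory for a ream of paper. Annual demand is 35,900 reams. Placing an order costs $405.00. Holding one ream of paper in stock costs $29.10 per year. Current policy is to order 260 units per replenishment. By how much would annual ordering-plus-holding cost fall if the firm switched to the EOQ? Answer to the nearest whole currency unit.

Extra cost ≈ $30,615 per year

EOQ = √(2DS/H) = √(2 × 35,900 × 405 / 29.1) ≈ 999.64.
Cost at Q* = (D/Q*)S + (Q*/2)H = √(2DSH) ≈ $29,089.50.
Cost at Q = 260: (35,900/260)×405 + (260/2)×29.1 = $55,921.15 + $3,783.00 = $59,704.15.
Excess = $59,704.15 − $29,089.50 = $30,614.66.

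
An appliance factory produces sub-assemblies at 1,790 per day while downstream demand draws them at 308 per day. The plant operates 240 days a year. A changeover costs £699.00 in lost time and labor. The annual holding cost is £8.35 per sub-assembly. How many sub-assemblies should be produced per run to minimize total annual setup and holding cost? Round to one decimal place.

Q* ≈ 3,866.3 sub-assemblies

Annual demand D = 308 × 240 = 73,920.
Production build-up factor (1 − d/p) = 1 − 308/1,790 = 0.8279.
Q* = √(2DS / (H(1 − d/p))) = √(2 × 73,920 × 699 / (8.35 × 0.8279)).
= √(103,340,160 / 6.9132) ≈ 3866.284.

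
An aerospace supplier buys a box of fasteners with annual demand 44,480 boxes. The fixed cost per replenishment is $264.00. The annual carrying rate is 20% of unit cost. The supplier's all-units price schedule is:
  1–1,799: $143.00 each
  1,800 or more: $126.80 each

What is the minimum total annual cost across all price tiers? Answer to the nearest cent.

TC* ≈ $5,669,411.73

Holding cost per unit per year at price C is H = 0.20·C.
For each price level, check whether its EOQ is feasible; otherwise the best quantity at that price is the breakpoint.
EOQ at $143.00 = 906.2 (feasible in tier 1): TC = 44,480×$143.00 + (44,480/906.2)×264 + (906.2/2)×0.20×$143.00 = $6,386,556.86.
EOQ at $126.80 = 962.3 < 1800, so use break Q=1800: TC = 44,480×$126.80 + (44,480/1800.0)×264 + (1800.0/2)×0.20×$126.80 = $5,669,411.73.
Lowest total cost among the candidates is at Q = 1800.0.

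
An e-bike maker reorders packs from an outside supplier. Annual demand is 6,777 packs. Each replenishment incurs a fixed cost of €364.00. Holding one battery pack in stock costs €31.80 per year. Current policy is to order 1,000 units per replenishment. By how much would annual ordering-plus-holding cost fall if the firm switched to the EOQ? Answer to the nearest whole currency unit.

Extra cost ≈ €5,841 per year

EOQ = √(2DS/H) = √(2 × 6,777 × 364 / 31.8) ≈ 393.89.
Cost at Q* = (D/Q*)S + (Q*/2)H = √(2DSH) ≈ €12,525.58.
Cost at Q = 1,000: (6,777/1,000)×364 + (1,000/2)×31.8 = €2,466.83 + €15,900.00 = €18,366.83.
Excess = €18,366.83 − €12,525.58 = €5,841.24.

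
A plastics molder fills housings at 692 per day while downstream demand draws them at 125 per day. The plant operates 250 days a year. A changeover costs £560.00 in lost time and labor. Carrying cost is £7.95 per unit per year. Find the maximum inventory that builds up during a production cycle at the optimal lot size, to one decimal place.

Annual demand D = 125 × 250 = 31,250.
Production build-up factor (1 − d/p) = 1 − 125/692 = 0.8194.
Q* = √(2DS / (H(1 − d/p))) = √(2 × 31,250 × 560 / (7.95 × 0.8194)).
= √(35,000,000 / 6.5139) ≈ 2317.992.
Maximum inventory = Q*(1 − d/p) = 2317.992 × 0.8194 ≈ 1899.280.

I_max ≈ 1,899.3 housings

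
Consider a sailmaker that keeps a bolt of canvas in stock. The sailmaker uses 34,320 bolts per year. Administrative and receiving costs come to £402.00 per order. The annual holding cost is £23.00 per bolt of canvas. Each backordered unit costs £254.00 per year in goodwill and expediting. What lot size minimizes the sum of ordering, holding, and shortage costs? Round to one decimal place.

Q* ≈ 1,143.8 bolts

With planned backorders, Q* = √(2DS/H) · √((H+B)/B).
√(2DS/H) = √(2 × 34,320 × 402 / 23) = 1095.312.
√((H+B)/B) = √((23+254)/254) = 1.0443.
Q* ≈ 1143.828.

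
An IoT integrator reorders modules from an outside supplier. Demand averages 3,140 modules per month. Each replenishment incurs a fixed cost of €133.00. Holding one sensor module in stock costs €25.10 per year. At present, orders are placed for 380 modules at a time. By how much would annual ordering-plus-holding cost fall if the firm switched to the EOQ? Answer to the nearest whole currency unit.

Annual demand D = 3,140 × 12 = 37,680.
EOQ = √(2DS/H) = √(2 × 37,680 × 133 / 25.1) ≈ 631.92.
Cost at Q* = (D/Q*)S + (Q*/2)H = √(2DSH) ≈ €15,861.09.
Cost at Q = 380: (37,680/380)×133 + (380/2)×25.1 = €13,188.00 + €4,769.00 = €17,957.00.
Excess = €17,957.00 − €15,861.09 = €2,095.91.

Extra cost ≈ €2,096 per year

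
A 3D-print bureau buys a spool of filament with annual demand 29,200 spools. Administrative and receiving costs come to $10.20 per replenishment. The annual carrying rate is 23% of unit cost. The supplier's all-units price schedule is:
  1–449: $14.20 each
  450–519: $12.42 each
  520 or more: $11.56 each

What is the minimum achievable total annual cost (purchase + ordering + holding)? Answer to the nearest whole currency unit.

Holding cost per unit per year at price C is H = 0.23·C.
Evaluate total cost at each tier's feasible EOQ or, if the EOQ is below the tier, at the tier's minimum quantity.
EOQ at $14.20 = 427.1 (feasible in tier 1): TC = 29,200×$14.20 + (29,200/427.1)×10.2 + (427.1/2)×0.23×$14.20 = $416,034.81.
EOQ at $12.42 = 456.6 (feasible in tier 2): TC = 29,200×$12.42 + (29,200/456.6)×10.2 + (456.6/2)×0.23×$12.42 = $363,968.46.
EOQ at $11.56 = 473.3 < 520, so use break Q=520: TC = 29,200×$11.56 + (29,200/520.0)×10.2 + (520.0/2)×0.23×$11.56 = $338,816.06.
Lowest total cost among the candidates is at Q = 520.0.

TC* ≈ $338,816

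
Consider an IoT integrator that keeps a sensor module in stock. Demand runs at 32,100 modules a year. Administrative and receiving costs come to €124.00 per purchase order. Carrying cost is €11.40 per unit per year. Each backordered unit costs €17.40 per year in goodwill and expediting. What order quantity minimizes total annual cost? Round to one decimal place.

With planned backorders, Q* = √(2DS/H) · √((H+B)/B).
√(2DS/H) = √(2 × 32,100 × 124 / 11.4) = 835.653.
√((H+B)/B) = √((11.4+17.4)/17.4) = 1.2865.
Q* ≈ 1075.097.

Q* ≈ 1,075.1 modules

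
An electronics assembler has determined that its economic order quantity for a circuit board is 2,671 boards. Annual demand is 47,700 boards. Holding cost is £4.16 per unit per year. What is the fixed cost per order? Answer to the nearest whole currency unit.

Invert the EOQ relation Q*² = 2DS/H.
From Q* = √(2DS/H): S = Q*²H / (2D) = 2,671² × 4.16 / (2 × 47,700) = 311.0948.

S ≈ £311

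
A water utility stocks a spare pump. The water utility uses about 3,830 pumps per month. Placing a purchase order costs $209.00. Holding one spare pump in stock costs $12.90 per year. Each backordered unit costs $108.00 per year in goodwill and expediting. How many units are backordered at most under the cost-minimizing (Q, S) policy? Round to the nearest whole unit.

Annual demand D = 3,830 × 12 = 45,960.
With planned backorders, Q* = √(2DS/H) · √((H+B)/B).
√(2DS/H) = √(2 × 45,960 × 209 / 12.9) = 1220.347.
√((H+B)/B) = √((12.9+108)/108) = 1.0580.
Q* ≈ 1291.173.
S* = Q* · H/(H+B) = 1291.173 × 12.9/120.9 ≈ 137.768.

S* ≈ 138 pumps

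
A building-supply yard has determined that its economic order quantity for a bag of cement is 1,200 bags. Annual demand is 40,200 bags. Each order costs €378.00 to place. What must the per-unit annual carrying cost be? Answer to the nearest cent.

H ≈ €21.11

Invert the EOQ relation Q*² = 2DS/H.
From Q* = √(2DS/H): H = 2DS / Q*² = 2 × 40,200 × 378 / 1,200² = 21.1050.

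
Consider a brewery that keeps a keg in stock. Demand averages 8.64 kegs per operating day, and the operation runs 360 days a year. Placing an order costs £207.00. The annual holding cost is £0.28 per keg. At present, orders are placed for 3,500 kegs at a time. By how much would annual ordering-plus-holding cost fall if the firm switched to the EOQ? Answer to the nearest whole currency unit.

Annual demand D = 8.64 × 360 = 3,110.4.
EOQ = √(2DS/H) = √(2 × 3,110.4 × 207 / 0.28) ≈ 2144.52.
Cost at Q* = (D/Q*)S + (Q*/2)H = √(2DSH) ≈ £600.46.
Cost at Q = 3,500: (3,110.4/3,500)×207 + (3,500/2)×0.28 = £183.96 + £490.00 = £673.96.
Excess = £673.96 − £600.46 = £73.49.

Extra cost ≈ £73 per year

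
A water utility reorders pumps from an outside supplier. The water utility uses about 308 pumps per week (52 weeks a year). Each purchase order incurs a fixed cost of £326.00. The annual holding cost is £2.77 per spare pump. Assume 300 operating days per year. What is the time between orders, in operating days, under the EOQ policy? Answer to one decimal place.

Annual demand D = 308 × 52 = 16,016.
EOQ = √(2DS/H) = √(2 × 16,016 × 326 / 2.77) ≈ 1941.61.
Cycle time = Q*/D × 300 = 1941.61 / 16,016 × 300 ≈ 36.369 days.

T ≈ 36.4 days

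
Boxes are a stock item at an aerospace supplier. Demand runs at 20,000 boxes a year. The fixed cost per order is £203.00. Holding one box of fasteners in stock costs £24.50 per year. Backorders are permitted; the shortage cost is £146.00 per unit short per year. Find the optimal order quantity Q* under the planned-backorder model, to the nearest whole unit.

Q* ≈ 622 boxes

With planned backorders, Q* = √(2DS/H) · √((H+B)/B).
√(2DS/H) = √(2 × 20,000 × 203 / 24.5) = 575.698.
√((H+B)/B) = √((24.5+146)/146) = 1.0807.
Q* ≈ 622.129.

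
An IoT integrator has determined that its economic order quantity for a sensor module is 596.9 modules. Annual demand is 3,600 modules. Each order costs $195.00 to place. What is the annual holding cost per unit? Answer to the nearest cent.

Invert the EOQ relation Q*² = 2DS/H.
From Q* = √(2DS/H): H = 2DS / Q*² = 2 × 3,600 × 195 / 596.9² = 3.9406.

H ≈ $3.94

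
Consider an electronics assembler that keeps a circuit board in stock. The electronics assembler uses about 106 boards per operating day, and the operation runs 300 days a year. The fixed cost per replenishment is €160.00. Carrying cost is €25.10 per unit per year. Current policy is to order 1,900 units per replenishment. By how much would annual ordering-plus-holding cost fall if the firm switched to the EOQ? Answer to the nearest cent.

Extra cost ≈ €10,541.11 per year

Annual demand D = 106 × 300 = 31,800.
EOQ = √(2DS/H) = √(2 × 31,800 × 160 / 25.1) ≈ 636.72.
Cost at Q* = (D/Q*)S + (Q*/2)H = √(2DSH) ≈ €15,981.79.
Cost at Q = 1,900: (31,800/1,900)×160 + (1,900/2)×25.1 = €2,677.89 + €23,845.00 = €26,522.89.
Excess = €26,522.89 − €15,981.79 = €10,541.11.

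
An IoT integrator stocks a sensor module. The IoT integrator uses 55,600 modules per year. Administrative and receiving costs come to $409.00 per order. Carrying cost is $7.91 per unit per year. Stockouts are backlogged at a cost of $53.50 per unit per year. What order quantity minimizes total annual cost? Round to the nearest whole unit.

Q* ≈ 2,569 modules

With planned backorders, Q* = √(2DS/H) · √((H+B)/B).
√(2DS/H) = √(2 × 55,600 × 409 / 7.91) = 2397.871.
√((H+B)/B) = √((7.91+53.5)/53.5) = 1.0714.
Q* ≈ 2569.026.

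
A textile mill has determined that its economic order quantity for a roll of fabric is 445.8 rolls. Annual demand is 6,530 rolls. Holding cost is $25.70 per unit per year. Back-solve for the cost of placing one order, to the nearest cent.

The basic EOQ model gives Q* = √(2DS/H); rearrange for the unknown.
From Q* = √(2DS/H): S = Q*²H / (2D) = 445.8² × 25.7 / (2 × 6,530) = 391.0840.

S ≈ $391.08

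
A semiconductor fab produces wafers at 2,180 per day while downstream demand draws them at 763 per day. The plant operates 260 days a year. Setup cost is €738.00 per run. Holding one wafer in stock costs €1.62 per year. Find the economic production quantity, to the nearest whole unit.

Q* ≈ 16,675 wafers

Annual demand D = 763 × 260 = 198,380.
Production build-up factor (1 − d/p) = 1 − 763/2,180 = 0.6500.
Q* = √(2DS / (H(1 − d/p))) = √(2 × 198,380 × 738 / (1.62 × 0.6500)).
= √(292,808,880 / 1.053) ≈ 16675.464.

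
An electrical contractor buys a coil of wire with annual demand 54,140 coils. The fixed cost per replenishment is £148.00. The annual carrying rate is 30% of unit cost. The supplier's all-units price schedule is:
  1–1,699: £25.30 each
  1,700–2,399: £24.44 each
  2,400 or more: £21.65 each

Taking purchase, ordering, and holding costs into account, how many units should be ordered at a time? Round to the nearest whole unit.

Holding cost per unit per year at price C is H = 0.30·C.
Candidates are each tier's EOQ (if it falls in that tier) and each price-break quantity.
EOQ at £25.30 = 1453.1 (feasible in tier 1): TC = 54,140×£25.30 + (54,140/1453.1)×148 + (1453.1/2)×0.30×£25.30 = £1,380,770.74.
EOQ at £24.44 = 1478.4 < 1700, so use break Q=1700: TC = 54,140×£24.44 + (54,140/1700.0)×148 + (1700.0/2)×0.30×£24.44 = £1,334,127.16.
EOQ at £21.65 = 1570.8 < 2400, so use break Q=2400: TC = 54,140×£21.65 + (54,140/2400.0)×148 + (2400.0/2)×0.30×£21.65 = £1,183,263.63.
Lowest total cost is £1,183,263.63 at Q = 2400.0.

Q* ≈ 2,400 coils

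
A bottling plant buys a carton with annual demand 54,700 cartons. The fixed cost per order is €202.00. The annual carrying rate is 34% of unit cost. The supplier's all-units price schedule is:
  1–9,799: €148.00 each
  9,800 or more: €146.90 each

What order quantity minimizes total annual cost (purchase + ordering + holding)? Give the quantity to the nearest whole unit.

Q* ≈ 663 cartons

Holding cost per unit per year at price C is H = 0.34·C.
Evaluate total cost at each tier's feasible EOQ or, if the EOQ is below the tier, at the tier's minimum quantity.
EOQ at €148.00 = 662.7 (feasible in tier 1): TC = 54,700×€148.00 + (54,700/662.7)×202 + (662.7/2)×0.34×€148.00 = €8,128,946.84.
EOQ at €146.90 = 665.2 < 9800, so use break Q=9800: TC = 54,700×€146.90 + (54,700/9800.0)×202 + (9800.0/2)×0.34×€146.90 = €8,281,292.89.
Lowest total cost is €8,128,946.84 at Q = 662.7.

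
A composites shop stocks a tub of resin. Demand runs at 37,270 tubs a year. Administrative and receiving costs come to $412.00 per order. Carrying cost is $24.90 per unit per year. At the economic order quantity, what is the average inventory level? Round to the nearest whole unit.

Average inventory ≈ 555 tubs

The optimal lot size = √(2DS/H) = √(2 × 37,270 × 412 / 24.9) ≈ 1110.56.
Average inventory = Q*/2 ≈ 1110.56 / 2 = 555.282.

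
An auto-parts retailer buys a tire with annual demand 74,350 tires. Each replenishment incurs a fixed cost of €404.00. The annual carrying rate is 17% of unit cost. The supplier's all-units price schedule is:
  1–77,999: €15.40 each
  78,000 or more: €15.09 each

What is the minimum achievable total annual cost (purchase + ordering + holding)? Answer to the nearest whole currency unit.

TC* ≈ €1,157,531

Holding cost per unit per year at price C is H = 0.17·C.
Evaluate total cost at each tier's feasible EOQ or, if the EOQ is below the tier, at the tier's minimum quantity.
EOQ at €15.40 = 4790.3 (feasible in tier 1): TC = 74,350×€15.40 + (74,350/4790.3)×404 + (4790.3/2)×0.17×€15.40 = €1,157,530.97.
EOQ at €15.09 = 4839.2 < 78000, so use break Q=78000: TC = 74,350×€15.09 + (74,350/78000.0)×404 + (78000.0/2)×0.17×€15.09 = €1,222,373.29.
Lowest total cost among the candidates is at Q = 4790.3.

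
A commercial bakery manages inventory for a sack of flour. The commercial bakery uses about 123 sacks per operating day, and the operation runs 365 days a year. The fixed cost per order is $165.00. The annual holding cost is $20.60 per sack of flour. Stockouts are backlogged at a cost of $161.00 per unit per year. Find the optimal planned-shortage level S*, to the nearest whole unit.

Annual demand D = 123 × 365 = 44,895.
With planned backorders, Q* = √(2DS/H) · √((H+B)/B).
√(2DS/H) = √(2 × 44,895 × 165 / 20.6) = 848.052.
√((H+B)/B) = √((20.6+161)/161) = 1.0621.
Q* ≈ 900.673.
S* = Q* · H/(H+B) = 900.673 × 20.6/181.6 ≈ 102.169.

S* ≈ 102 sacks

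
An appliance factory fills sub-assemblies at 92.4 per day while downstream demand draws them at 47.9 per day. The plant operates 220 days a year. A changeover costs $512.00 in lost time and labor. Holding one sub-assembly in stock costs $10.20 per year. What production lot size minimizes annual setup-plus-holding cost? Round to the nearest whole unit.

Q* ≈ 1,482 sub-assemblies

Annual demand D = 47.9 × 220 = 10,538.
Production build-up factor (1 − d/p) = 1 − 47.9/92.4 = 0.4816.
Q* = √(2DS / (H(1 − d/p))) = √(2 × 10,538 × 512 / (10.2 × 0.4816)).
= √(10,790,912 / 4.9123) ≈ 1482.125.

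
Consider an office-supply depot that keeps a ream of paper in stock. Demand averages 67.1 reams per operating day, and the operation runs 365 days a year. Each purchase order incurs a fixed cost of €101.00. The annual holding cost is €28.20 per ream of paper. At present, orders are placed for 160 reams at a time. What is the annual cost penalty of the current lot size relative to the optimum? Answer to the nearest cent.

Annual demand D = 67.1 × 365 = 24,491.5.
EOQ = √(2DS/H) = √(2 × 24,491.5 × 101 / 28.2) ≈ 418.85.
Cost at Q* = (D/Q*)S + (Q*/2)H = √(2DSH) ≈ €11,811.58.
Cost at Q = 160: (24,491.5/160)×101 + (160/2)×28.2 = €15,460.26 + €2,256.00 = €17,716.26.
Excess = €17,716.26 − €11,811.58 = €5,904.68.

Extra cost ≈ €5,904.68 per year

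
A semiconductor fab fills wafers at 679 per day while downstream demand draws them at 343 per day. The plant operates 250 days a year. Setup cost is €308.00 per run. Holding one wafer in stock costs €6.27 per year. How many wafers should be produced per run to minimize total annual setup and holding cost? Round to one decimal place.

Annual demand D = 343 × 250 = 85,750.
Production build-up factor (1 − d/p) = 1 − 343/679 = 0.4948.
Q* = √(2DS / (H(1 − d/p))) = √(2 × 85,750 × 308 / (6.27 × 0.4948)).
= √(52,822,000 / 3.1027) ≈ 4126.092.

Q* ≈ 4,126.1 wafers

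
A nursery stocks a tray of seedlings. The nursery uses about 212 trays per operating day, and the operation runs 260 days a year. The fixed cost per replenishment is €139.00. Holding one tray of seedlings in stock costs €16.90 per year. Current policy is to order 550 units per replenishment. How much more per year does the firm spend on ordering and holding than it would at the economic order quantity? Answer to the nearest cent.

Extra cost ≈ €2,485.44 per year

Annual demand D = 212 × 260 = 55,120.
EOQ = √(2DS/H) = √(2 × 55,120 × 139 / 16.9) ≈ 952.21.
Cost at Q* = (D/Q*)S + (Q*/2)H = √(2DSH) ≈ €16,092.38.
Cost at Q = 550: (55,120/550)×139 + (550/2)×16.9 = €13,930.33 + €4,647.50 = €18,577.83.
Excess = €18,577.83 − €16,092.38 = €2,485.44.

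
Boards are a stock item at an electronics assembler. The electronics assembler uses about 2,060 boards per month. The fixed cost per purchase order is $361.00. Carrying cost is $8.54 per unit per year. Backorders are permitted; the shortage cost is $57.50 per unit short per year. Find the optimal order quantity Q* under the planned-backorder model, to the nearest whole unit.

Annual demand D = 2,060 × 12 = 24,720.
With planned backorders, Q* = √(2DS/H) · √((H+B)/B).
√(2DS/H) = √(2 × 24,720 × 361 / 8.54) = 1445.652.
√((H+B)/B) = √((8.54+57.5)/57.5) = 1.0717.
Q* ≈ 1549.293.

Q* ≈ 1,549 boards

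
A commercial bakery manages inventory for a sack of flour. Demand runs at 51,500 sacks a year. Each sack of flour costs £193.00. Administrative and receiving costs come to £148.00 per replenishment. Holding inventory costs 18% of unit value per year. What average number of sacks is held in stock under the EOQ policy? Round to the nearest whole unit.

Holding cost H = 0.18 × £193.00 = £34.7400 per unit per year.
Q* = √(2DS/H) = √(2 × 51,500 × 148 / 34.74) ≈ 662.42.
Average inventory = Q*/2 ≈ 662.42 / 2 = 331.211.

Average inventory ≈ 331 sacks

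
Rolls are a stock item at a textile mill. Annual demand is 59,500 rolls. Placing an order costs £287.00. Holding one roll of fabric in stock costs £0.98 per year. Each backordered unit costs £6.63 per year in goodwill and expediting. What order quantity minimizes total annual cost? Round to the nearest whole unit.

With planned backorders, Q* = √(2DS/H) · √((H+B)/B).
√(2DS/H) = √(2 × 59,500 × 287 / 0.98) = 5903.389.
√((H+B)/B) = √((0.98+6.63)/6.63) = 1.0714.
Q* ≈ 6324.657.

Q* ≈ 6,325 rolls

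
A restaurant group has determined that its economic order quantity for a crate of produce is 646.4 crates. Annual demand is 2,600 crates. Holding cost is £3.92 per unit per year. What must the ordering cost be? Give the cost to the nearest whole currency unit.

S ≈ £315

The basic EOQ model gives Q* = √(2DS/H); rearrange for the unknown.
From Q* = √(2DS/H): S = Q*²H / (2D) = 646.4² × 3.92 / (2 × 2,600) = 314.9818.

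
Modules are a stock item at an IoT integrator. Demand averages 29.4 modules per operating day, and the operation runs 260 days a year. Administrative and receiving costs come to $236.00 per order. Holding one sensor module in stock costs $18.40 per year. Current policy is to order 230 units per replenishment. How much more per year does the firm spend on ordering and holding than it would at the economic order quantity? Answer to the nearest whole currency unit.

Extra cost ≈ $1,812 per year

Annual demand D = 29.4 × 260 = 7,644.
EOQ = √(2DS/H) = √(2 × 7,644 × 236 / 18.4) ≈ 442.82.
Cost at Q* = (D/Q*)S + (Q*/2)H = √(2DSH) ≈ $8,147.80.
Cost at Q = 230: (7,644/230)×236 + (230/2)×18.4 = $7,843.41 + $2,116.00 = $9,959.41.
Excess = $9,959.41 − $8,147.80 = $1,811.61.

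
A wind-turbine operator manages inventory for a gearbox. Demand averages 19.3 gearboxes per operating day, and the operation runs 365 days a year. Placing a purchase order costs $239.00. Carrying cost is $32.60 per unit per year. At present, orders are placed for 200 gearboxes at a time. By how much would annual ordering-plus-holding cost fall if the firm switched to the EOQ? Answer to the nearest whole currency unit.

Extra cost ≈ $1,201 per year

Annual demand D = 19.3 × 365 = 7,044.5.
EOQ = √(2DS/H) = √(2 × 7,044.5 × 239 / 32.6) ≈ 321.39.
Cost at Q* = (D/Q*)S + (Q*/2)H = √(2DSH) ≈ $10,477.26.
Cost at Q = 200: (7,044.5/200)×239 + (200/2)×32.6 = $8,418.18 + $3,260.00 = $11,678.18.
Excess = $11,678.18 − $10,477.26 = $1,200.91.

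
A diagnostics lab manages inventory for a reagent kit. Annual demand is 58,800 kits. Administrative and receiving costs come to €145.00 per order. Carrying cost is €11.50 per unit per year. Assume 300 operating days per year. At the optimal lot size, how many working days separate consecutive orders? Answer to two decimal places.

EOQ = √(2DS/H) = √(2 × 58,800 × 145 / 11.5) ≈ 1217.70.
Cycle time = Q*/D × 300 = 1217.70 / 58,800 × 300 ≈ 6.213 days.

T ≈ 6.21 days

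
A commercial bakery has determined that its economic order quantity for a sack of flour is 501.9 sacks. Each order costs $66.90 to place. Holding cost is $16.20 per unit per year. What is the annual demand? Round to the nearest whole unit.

D ≈ 30,500 sacks per year

Invert the EOQ relation Q*² = 2DS/H.
From Q* = √(2DS/H): D = Q*²H / (2S) = 501.9² × 16.2 / (2 × 66.9) = 30499.540.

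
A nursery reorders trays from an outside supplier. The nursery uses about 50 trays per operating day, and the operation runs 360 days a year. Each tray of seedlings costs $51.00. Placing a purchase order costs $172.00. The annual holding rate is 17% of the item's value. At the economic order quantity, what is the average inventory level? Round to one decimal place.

Annual demand D = 50 × 360 = 18,000.
Holding cost H = 0.17 × $51.00 = $8.6700 per unit per year.
Q* = √(2DS/H) = √(2 × 18,000 × 172 / 8.67) ≈ 845.10.
Average inventory = Q*/2 ≈ 845.10 / 2 = 422.548.

Average inventory ≈ 422.5 trays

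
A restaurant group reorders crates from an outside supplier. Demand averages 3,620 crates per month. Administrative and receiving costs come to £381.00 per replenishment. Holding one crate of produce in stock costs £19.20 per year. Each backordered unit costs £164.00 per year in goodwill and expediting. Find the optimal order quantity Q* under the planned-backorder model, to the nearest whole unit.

Q* ≈ 1,388 crates

Annual demand D = 3,620 × 12 = 43,440.
With planned backorders, Q* = √(2DS/H) · √((H+B)/B).
√(2DS/H) = √(2 × 43,440 × 381 / 19.2) = 1313.021.
√((H+B)/B) = √((19.2+164)/164) = 1.0569.
Q* ≈ 1387.754.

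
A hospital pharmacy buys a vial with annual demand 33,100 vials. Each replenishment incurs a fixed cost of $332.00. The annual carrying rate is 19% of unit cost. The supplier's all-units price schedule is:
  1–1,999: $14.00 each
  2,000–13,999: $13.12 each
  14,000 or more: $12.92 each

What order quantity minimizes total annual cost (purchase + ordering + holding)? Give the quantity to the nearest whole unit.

Holding cost per unit per year at price C is H = 0.19·C.
For each price level, check whether its EOQ is feasible; otherwise the best quantity at that price is the breakpoint.
Tier 1 ($14.00): EOQ = 2874.5 exceeds tier's upper bound 1999, so this tier is dominated.
EOQ at $13.12 = 2969.3 (feasible in tier 2): TC = 33,100×$13.12 + (33,100/2969.3)×332 + (2969.3/2)×0.19×$13.12 = $441,673.88.
EOQ at $12.92 = 2992.2 < 14000, so use break Q=14000: TC = 33,100×$12.92 + (33,100/14000.0)×332 + (14000.0/2)×0.19×$12.92 = $445,620.54.
Lowest total cost is $441,673.88 at Q = 2969.3.

Q* ≈ 2,969 vials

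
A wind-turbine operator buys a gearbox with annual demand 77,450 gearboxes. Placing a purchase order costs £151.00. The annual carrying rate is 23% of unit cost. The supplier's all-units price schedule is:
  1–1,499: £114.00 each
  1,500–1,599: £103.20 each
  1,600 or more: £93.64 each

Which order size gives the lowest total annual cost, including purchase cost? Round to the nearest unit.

Q* ≈ 1,600 gearboxes

Holding cost per unit per year at price C is H = 0.23·C.
Candidates are each tier's EOQ (if it falls in that tier) and each price-break quantity.
EOQ at £114.00 = 944.5 (feasible in tier 1): TC = 77,450×£114.00 + (77,450/944.5)×151 + (944.5/2)×0.23×£114.00 = £8,854,064.55.
EOQ at £103.20 = 992.7 < 1500, so use break Q=1500: TC = 77,450×£103.20 + (77,450/1500.0)×151 + (1500.0/2)×0.23×£103.20 = £8,018,438.63.
EOQ at £93.64 = 1042.1 < 1600, so use break Q=1600: TC = 77,450×£93.64 + (77,450/1600.0)×151 + (1600.0/2)×0.23×£93.64 = £7,276,957.10.
Lowest total cost is £7,276,957.10 at Q = 1600.0.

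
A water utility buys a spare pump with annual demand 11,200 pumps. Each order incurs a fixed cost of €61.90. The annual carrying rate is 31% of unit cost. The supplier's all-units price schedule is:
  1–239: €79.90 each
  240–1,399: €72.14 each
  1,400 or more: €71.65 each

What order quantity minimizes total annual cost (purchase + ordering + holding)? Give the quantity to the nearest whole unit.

Holding cost per unit per year at price C is H = 0.31·C.
For each price level, check whether its EOQ is feasible; otherwise the best quantity at that price is the breakpoint.
EOQ at €79.90 = 236.6 (feasible in tier 1): TC = 11,200×€79.90 + (11,200/236.6)×61.9 + (236.6/2)×0.31×€79.90 = €900,740.35.
EOQ at €72.14 = 249.0 (feasible in tier 2): TC = 11,200×€72.14 + (11,200/249.0)×61.9 + (249.0/2)×0.31×€72.14 = €813,536.50.
EOQ at €71.65 = 249.9 < 1400, so use break Q=1400: TC = 11,200×€71.65 + (11,200/1400.0)×61.9 + (1400.0/2)×0.31×€71.65 = €818,523.25.
Lowest total cost is €813,536.50 at Q = 249.0.

Q* ≈ 249 pumps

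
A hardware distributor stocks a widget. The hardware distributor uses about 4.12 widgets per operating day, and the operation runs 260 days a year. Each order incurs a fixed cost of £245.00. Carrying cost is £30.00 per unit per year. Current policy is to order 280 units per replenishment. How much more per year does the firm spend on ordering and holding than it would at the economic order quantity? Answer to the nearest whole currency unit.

Annual demand D = 4.12 × 260 = 1,071.2.
EOQ = √(2DS/H) = √(2 × 1,071.2 × 245 / 30) ≈ 132.27.
Cost at Q* = (D/Q*)S + (Q*/2)H = √(2DSH) ≈ £3,968.20.
Cost at Q = 280: (1,071.2/280)×245 + (280/2)×30 = £937.30 + £4,200.00 = £5,137.30.
Excess = £5,137.30 − £3,968.20 = £1,169.10.

Extra cost ≈ £1,169 per year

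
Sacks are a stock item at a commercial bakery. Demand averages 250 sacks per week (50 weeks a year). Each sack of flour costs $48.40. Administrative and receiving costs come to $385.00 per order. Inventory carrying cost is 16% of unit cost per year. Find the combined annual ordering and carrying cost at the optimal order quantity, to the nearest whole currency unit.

TC* ≈ $8,633

Annual demand D = 250 × 50 = 12,500.
Holding cost H = 0.16 × $48.40 = $7.7440 per unit per year.
Q* = √(2DS/H) = √(2 × 12,500 × 385 / 7.744) ≈ 1114.85.
At the optimum the two cost components are equal, so total cost = 2·(Q*/2)H = Q*·H.
Minimum total = √(2DSH) = √(2 × 12,500 × 385 × 7.744) ≈ 8633.423.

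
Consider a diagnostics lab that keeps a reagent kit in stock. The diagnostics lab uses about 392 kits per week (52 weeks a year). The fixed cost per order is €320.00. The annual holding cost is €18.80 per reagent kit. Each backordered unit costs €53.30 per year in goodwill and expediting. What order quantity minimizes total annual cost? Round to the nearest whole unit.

Annual demand D = 392 × 52 = 20,384.
With planned backorders, Q* = √(2DS/H) · √((H+B)/B).
√(2DS/H) = √(2 × 20,384 × 320 / 18.8) = 833.021.
√((H+B)/B) = √((18.8+53.3)/53.3) = 1.1631.
Q* ≈ 968.857.

Q* ≈ 969 kits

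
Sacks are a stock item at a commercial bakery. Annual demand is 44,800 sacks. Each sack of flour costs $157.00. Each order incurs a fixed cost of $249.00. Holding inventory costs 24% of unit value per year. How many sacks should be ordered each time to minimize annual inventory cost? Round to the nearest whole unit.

Holding cost H = 0.24 × $157.00 = $37.6800 per unit per year.
EOQ = √(2DS / H) = √(2 × 44,800 × 249 / 37.68).
= √(22,310,400 / 37.68) = √592,101.9108 ≈ 769.482.

Q* ≈ 769 sacks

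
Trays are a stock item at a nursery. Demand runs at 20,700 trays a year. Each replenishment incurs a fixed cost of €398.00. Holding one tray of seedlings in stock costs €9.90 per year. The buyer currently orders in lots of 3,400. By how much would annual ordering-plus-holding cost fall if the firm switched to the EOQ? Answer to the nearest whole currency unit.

Extra cost ≈ €6,481 per year

EOQ = √(2DS/H) = √(2 × 20,700 × 398 / 9.9) ≈ 1290.10.
Cost at Q* = (D/Q*)S + (Q*/2)H = √(2DSH) ≈ €12,772.01.
Cost at Q = 3,400: (20,700/3,400)×398 + (3,400/2)×9.9 = €2,423.12 + €16,830.00 = €19,253.12.
Excess = €19,253.12 − €12,772.01 = €6,481.11.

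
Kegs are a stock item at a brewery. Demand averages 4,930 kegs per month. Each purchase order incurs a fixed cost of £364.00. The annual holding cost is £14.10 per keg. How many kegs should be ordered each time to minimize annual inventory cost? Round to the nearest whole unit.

Annual demand D = 4,930 × 12 = 59,160.
EOQ = √(2DS / H) = √(2 × 59,160 × 364 / 14.1).
= √(43,068,480 / 14.1) = √3,054,502.1277 ≈ 1747.713.

Q* ≈ 1,748 kegs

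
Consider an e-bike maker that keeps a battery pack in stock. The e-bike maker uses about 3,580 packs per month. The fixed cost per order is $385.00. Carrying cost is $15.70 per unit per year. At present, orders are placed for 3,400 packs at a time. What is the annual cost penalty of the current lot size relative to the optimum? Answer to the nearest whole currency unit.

Annual demand D = 3,580 × 12 = 42,960.
EOQ = √(2DS/H) = √(2 × 42,960 × 385 / 15.7) ≈ 1451.54.
Cost at Q* = (D/Q*)S + (Q*/2)H = √(2DSH) ≈ $22,789.11.
Cost at Q = 3,400: (42,960/3,400)×385 + (3,400/2)×15.7 = $4,864.59 + $26,690.00 = $31,554.59.
Excess = $31,554.59 − $22,789.11 = $8,765.48.

Extra cost ≈ $8,765 per year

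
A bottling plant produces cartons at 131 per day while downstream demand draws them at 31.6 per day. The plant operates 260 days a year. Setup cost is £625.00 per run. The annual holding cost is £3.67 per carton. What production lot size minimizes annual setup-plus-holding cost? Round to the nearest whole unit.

Q* ≈ 1,920 cartons

Annual demand D = 31.6 × 260 = 8,216.
Production build-up factor (1 − d/p) = 1 − 31.6/131 = 0.7588.
Q* = √(2DS / (H(1 − d/p))) = √(2 × 8,216 × 625 / (3.67 × 0.7588)).
= √(10,270,000 / 2.7847) ≈ 1920.413.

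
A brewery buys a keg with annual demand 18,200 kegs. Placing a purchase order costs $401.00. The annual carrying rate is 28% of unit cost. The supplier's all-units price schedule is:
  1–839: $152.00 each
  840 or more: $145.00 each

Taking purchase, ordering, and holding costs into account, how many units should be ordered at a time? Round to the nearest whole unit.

Q* ≈ 840 kegs

Holding cost per unit per year at price C is H = 0.28·C.
Candidates are each tier's EOQ (if it falls in that tier) and each price-break quantity.
EOQ at $152.00 = 585.6 (feasible in tier 1): TC = 18,200×$152.00 + (18,200/585.6)×401 + (585.6/2)×0.28×$152.00 = $2,791,324.34.
EOQ at $145.00 = 599.6 < 840, so use break Q=840: TC = 18,200×$145.00 + (18,200/840.0)×401 + (840.0/2)×0.28×$145.00 = $2,664,740.33.
Lowest total cost is $2,664,740.33 at Q = 840.0.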